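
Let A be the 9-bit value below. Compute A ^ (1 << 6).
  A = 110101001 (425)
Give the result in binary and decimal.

Mask = 1 << 6 = 001000000
Bit 6 of A is 0; XOR with the mask flips it to 1.
  110101001
^ 001000000
-----------
  111101001

Answer: 111101001 (489)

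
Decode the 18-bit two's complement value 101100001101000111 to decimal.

MSB is 1, so the value is negative. Find the magnitude:
1. Invert bits:  010011110010111000
2. Add 1:        010011110010111001  = 81081
3. Apply sign:   -81081

Answer: -81081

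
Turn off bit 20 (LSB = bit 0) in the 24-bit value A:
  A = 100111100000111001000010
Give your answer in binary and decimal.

Mask = ~(1 << 20) = 111011111111111111111111
Bit 20 of A is 1, so AND-ing with the mask clears it to 0.
  100111100000111001000010
& 111011111111111111111111
--------------------------
  100011100000111001000010

Answer: 100011100000111001000010 (9309762)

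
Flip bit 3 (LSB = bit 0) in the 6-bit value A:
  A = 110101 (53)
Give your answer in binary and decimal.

Mask = 1 << 3 = 001000
Bit 3 of A is 0; XOR with the mask flips it to 1.
  110101
^ 001000
--------
  111101

Answer: 111101 (61)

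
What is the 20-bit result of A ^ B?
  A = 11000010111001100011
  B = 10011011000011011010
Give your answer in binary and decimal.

Apply ^ to each column (1 where bits differ):
  11000010111001100011
^ 10011011000011011010
----------------------
  01011001111010111001

Answer: 01011001111010111001 (368313)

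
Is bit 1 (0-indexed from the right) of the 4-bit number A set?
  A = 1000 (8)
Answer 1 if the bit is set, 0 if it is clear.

Bit 1 is the 2nd from the right.
  1000
    ^
That bit is 0.

Answer: 0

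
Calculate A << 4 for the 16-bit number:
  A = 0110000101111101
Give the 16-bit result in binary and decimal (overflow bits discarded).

Shift left by 4: drop the top 4 bit(s), append 4 zero(s) on the right.
  0110000101111101  ->  discard [0110], keep [000101111101], append 0000
= 0001011111010000

Answer: 0001011111010000 (6096)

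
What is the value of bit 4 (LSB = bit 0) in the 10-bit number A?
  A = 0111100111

Bit 4 is the 5th from the right.
  0111100111
       ^
That bit is 0.

Answer: 0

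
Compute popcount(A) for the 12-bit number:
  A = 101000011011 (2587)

101000011011
1-bits at positions (from bit 0 = LSB): 0, 1, 3, 4, 9, 11
Count = 6

Answer: 6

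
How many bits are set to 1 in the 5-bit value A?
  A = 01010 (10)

01010
1-bits at positions (from bit 0 = LSB): 1, 3
Count = 2

Answer: 2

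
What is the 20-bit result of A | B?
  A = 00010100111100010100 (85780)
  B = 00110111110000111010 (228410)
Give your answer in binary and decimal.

Apply | to each column (1 where either bit is 1):
  00010100111100010100
| 00110111110000111010
----------------------
  00110111111100111110

Answer: 00110111111100111110 (229182)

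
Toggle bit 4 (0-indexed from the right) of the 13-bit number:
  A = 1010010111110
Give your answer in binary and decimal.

Mask = 1 << 4 = 0000000010000
Bit 4 of A is 1; XOR with the mask flips it to 0.
  1010010111110
^ 0000000010000
---------------
  1010010101110

Answer: 1010010101110 (5294)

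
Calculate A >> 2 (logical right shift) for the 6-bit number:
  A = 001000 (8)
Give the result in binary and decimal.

Logical shift right by 2: drop the bottom 2 bit(s), prepend 2 zero(s) on the left.
  001000  ->  keep [0010], discard [00], prepend 00
= 000010

Answer: 000010 (2)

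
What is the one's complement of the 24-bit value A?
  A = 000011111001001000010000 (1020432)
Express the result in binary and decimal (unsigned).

Flip each bit (0->1, 1->0):
  000011111001001000010000
  111100000110110111101111

Answer: 111100000110110111101111 (15756783)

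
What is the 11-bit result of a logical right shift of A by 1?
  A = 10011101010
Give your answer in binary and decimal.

Logical shift right by 1: drop the bottom 1 bit(s), prepend 1 zero(s) on the left.
  10011101010  ->  keep [1001110101], discard [0], prepend 0
= 01001110101

Answer: 01001110101 (629)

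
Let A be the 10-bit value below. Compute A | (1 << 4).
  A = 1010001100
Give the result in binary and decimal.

Mask = 1 << 4 = 0000010000
Bit 4 of A is 0, so OR-ing with the mask flips it to 1.
  1010001100
| 0000010000
------------
  1010011100

Answer: 1010011100 (668)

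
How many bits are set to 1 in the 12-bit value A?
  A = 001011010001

001011010001
1-bits at positions (from bit 0 = LSB): 0, 4, 6, 7, 9
Count = 5

Answer: 5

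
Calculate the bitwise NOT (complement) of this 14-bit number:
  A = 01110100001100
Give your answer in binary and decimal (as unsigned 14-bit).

Flip each bit (0->1, 1->0):
  01110100001100
  10001011110011

Answer: 10001011110011 (8947)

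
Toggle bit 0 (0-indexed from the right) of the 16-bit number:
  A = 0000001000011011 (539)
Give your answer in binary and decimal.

Mask = 1 << 0 = 0000000000000001
Bit 0 of A is 1; XOR with the mask flips it to 0.
  0000001000011011
^ 0000000000000001
------------------
  0000001000011010

Answer: 0000001000011010 (538)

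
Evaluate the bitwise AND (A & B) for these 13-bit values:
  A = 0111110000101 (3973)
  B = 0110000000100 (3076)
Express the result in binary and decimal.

Apply & to each column (1 only where both bits are 1):
  0111110000101
& 0110000000100
---------------
  0110000000100

Answer: 0110000000100 (3076)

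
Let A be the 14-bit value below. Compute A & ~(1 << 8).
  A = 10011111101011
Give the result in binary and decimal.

Mask = ~(1 << 8) = 11111011111111
Bit 8 of A is 1, so AND-ing with the mask clears it to 0.
  10011111101011
& 11111011111111
----------------
  10011011101011

Answer: 10011011101011 (9963)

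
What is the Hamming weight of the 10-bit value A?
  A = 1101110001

1101110001
1-bits at positions (from bit 0 = LSB): 0, 4, 5, 6, 8, 9
Count = 6

Answer: 6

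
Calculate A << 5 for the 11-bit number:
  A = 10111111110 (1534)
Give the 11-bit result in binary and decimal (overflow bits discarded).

Shift left by 5: drop the top 5 bit(s), append 5 zero(s) on the right.
  10111111110  ->  discard [10111], keep [111110], append 00000
= 11111000000

Answer: 11111000000 (1984)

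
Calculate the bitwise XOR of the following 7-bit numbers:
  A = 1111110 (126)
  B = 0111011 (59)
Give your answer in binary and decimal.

Apply ^ to each column (1 where bits differ):
  1111110
^ 0111011
---------
  1000101

Answer: 1000101 (69)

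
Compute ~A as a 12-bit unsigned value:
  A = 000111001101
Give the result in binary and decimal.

Flip each bit (0->1, 1->0):
  000111001101
  111000110010

Answer: 111000110010 (3634)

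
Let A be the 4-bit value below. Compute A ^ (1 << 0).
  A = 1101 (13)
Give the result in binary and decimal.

Mask = 1 << 0 = 0001
Bit 0 of A is 1; XOR with the mask flips it to 0.
  1101
^ 0001
------
  1100

Answer: 1100 (12)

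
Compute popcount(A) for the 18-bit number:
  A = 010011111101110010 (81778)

010011111101110010
1-bits at positions (from bit 0 = LSB): 1, 4, 5, 6, 8, 9, 10, 11, 12, 13, 16
Count = 11

Answer: 11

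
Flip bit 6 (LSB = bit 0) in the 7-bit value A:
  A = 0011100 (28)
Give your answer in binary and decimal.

Mask = 1 << 6 = 1000000
Bit 6 of A is 0; XOR with the mask flips it to 1.
  0011100
^ 1000000
---------
  1011100

Answer: 1011100 (92)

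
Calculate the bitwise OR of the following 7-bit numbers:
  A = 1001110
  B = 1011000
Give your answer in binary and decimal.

Apply | to each column (1 where either bit is 1):
  1001110
| 1011000
---------
  1011110

Answer: 1011110 (94)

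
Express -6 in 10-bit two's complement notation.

1. Binary of +6:  0000000110
2. Invert bits:     1111111001
3. Add 1:           1111111010

Answer: 1111111010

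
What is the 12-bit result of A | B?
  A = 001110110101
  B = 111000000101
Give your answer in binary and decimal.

Apply | to each column (1 where either bit is 1):
  001110110101
| 111000000101
--------------
  111110110101

Answer: 111110110101 (4021)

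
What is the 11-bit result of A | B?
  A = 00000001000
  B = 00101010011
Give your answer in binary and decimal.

Apply | to each column (1 where either bit is 1):
  00000001000
| 00101010011
-------------
  00101011011

Answer: 00101011011 (347)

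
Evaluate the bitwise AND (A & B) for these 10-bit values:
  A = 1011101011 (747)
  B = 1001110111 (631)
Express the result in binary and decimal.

Apply & to each column (1 only where both bits are 1):
  1011101011
& 1001110111
------------
  1001100011

Answer: 1001100011 (611)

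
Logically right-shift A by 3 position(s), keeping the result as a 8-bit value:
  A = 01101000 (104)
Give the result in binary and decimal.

Logical shift right by 3: drop the bottom 3 bit(s), prepend 3 zero(s) on the left.
  01101000  ->  keep [01101], discard [000], prepend 000
= 00001101

Answer: 00001101 (13)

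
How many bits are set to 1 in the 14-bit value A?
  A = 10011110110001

10011110110001
1-bits at positions (from bit 0 = LSB): 0, 4, 5, 7, 8, 9, 10, 13
Count = 8

Answer: 8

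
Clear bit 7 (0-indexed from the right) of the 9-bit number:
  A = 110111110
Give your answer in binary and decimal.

Mask = ~(1 << 7) = 101111111
Bit 7 of A is 1, so AND-ing with the mask clears it to 0.
  110111110
& 101111111
-----------
  100111110

Answer: 100111110 (318)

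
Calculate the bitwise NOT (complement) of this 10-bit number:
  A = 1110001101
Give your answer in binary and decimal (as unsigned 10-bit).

Flip each bit (0->1, 1->0):
  1110001101
  0001110010

Answer: 0001110010 (114)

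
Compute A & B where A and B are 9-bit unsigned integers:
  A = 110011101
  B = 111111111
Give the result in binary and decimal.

Apply & to each column (1 only where both bits are 1):
  110011101
& 111111111
-----------
  110011101

Answer: 110011101 (413)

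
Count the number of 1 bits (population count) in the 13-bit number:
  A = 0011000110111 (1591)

0011000110111
1-bits at positions (from bit 0 = LSB): 0, 1, 2, 4, 5, 9, 10
Count = 7

Answer: 7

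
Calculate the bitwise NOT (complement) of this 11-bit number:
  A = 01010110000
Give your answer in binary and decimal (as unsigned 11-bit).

Flip each bit (0->1, 1->0):
  01010110000
  10101001111

Answer: 10101001111 (1359)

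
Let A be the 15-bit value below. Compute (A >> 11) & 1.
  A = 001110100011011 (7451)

Bit 11 is the 12th from the right.
  001110100011011
     ^
That bit is 1.

Answer: 1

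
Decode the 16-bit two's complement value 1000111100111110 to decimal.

MSB is 1, so the value is negative. Find the magnitude:
1. Invert bits:  0111000011000001
2. Add 1:        0111000011000010  = 28866
3. Apply sign:   -28866

Answer: -28866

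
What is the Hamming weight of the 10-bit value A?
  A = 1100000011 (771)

1100000011
1-bits at positions (from bit 0 = LSB): 0, 1, 8, 9
Count = 4

Answer: 4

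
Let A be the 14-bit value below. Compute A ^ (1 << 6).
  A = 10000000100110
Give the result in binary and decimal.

Mask = 1 << 6 = 00000001000000
Bit 6 of A is 0; XOR with the mask flips it to 1.
  10000000100110
^ 00000001000000
----------------
  10000001100110

Answer: 10000001100110 (8294)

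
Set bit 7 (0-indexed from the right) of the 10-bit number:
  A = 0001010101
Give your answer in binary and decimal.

Mask = 1 << 7 = 0010000000
Bit 7 of A is 0, so OR-ing with the mask flips it to 1.
  0001010101
| 0010000000
------------
  0011010101

Answer: 0011010101 (213)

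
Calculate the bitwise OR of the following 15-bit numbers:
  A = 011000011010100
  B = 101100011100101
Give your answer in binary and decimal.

Apply | to each column (1 where either bit is 1):
  011000011010100
| 101100011100101
-----------------
  111100011110101

Answer: 111100011110101 (30965)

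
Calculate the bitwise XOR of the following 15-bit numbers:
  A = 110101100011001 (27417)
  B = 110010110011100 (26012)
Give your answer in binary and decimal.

Apply ^ to each column (1 where bits differ):
  110101100011001
^ 110010110011100
-----------------
  000111010000101

Answer: 000111010000101 (3717)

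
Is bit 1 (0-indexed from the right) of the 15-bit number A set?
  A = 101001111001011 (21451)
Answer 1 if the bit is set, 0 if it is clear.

Bit 1 is the 2nd from the right.
  101001111001011
               ^
That bit is 1.

Answer: 1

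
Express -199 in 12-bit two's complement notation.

1. Binary of +199:  000011000111
2. Invert bits:     111100111000
3. Add 1:           111100111001

Answer: 111100111001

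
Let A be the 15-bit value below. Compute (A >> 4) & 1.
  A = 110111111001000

Bit 4 is the 5th from the right.
  110111111001000
            ^
That bit is 0.

Answer: 0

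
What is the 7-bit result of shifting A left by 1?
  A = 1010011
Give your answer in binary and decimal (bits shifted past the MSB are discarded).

Shift left by 1: drop the top 1 bit(s), append 1 zero(s) on the right.
  1010011  ->  discard [1], keep [010011], append 0
= 0100110

Answer: 0100110 (38)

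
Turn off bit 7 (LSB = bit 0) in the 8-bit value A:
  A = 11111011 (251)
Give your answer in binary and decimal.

Mask = ~(1 << 7) = 01111111
Bit 7 of A is 1, so AND-ing with the mask clears it to 0.
  11111011
& 01111111
----------
  01111011

Answer: 01111011 (123)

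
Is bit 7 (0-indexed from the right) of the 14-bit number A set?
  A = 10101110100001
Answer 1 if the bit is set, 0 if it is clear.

Bit 7 is the 8th from the right.
  10101110100001
        ^
That bit is 1.

Answer: 1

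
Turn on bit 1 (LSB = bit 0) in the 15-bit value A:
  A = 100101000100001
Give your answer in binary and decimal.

Mask = 1 << 1 = 000000000000010
Bit 1 of A is 0, so OR-ing with the mask flips it to 1.
  100101000100001
| 000000000000010
-----------------
  100101000100011

Answer: 100101000100011 (18979)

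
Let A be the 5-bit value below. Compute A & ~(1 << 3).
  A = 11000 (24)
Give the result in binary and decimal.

Mask = ~(1 << 3) = 10111
Bit 3 of A is 1, so AND-ing with the mask clears it to 0.
  11000
& 10111
-------
  10000

Answer: 10000 (16)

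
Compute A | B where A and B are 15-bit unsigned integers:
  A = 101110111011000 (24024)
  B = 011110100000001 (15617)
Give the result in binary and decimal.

Apply | to each column (1 where either bit is 1):
  101110111011000
| 011110100000001
-----------------
  111110111011001

Answer: 111110111011001 (32217)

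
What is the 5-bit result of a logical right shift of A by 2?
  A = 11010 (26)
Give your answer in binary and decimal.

Logical shift right by 2: drop the bottom 2 bit(s), prepend 2 zero(s) on the left.
  11010  ->  keep [110], discard [10], prepend 00
= 00110

Answer: 00110 (6)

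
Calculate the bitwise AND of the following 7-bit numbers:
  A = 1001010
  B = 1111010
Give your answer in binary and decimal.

Apply & to each column (1 only where both bits are 1):
  1001010
& 1111010
---------
  1001010

Answer: 1001010 (74)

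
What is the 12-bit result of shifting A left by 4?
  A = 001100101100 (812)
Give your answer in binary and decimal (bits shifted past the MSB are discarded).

Shift left by 4: drop the top 4 bit(s), append 4 zero(s) on the right.
  001100101100  ->  discard [0011], keep [00101100], append 0000
= 001011000000

Answer: 001011000000 (704)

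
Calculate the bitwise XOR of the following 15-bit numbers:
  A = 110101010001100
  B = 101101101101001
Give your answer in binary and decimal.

Apply ^ to each column (1 where bits differ):
  110101010001100
^ 101101101101001
-----------------
  011000111100101

Answer: 011000111100101 (12773)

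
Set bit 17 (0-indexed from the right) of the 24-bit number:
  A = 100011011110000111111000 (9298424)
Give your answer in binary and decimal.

Mask = 1 << 17 = 000000100000000000000000
Bit 17 of A is 0, so OR-ing with the mask flips it to 1.
  100011011110000111111000
| 000000100000000000000000
--------------------------
  100011111110000111111000

Answer: 100011111110000111111000 (9429496)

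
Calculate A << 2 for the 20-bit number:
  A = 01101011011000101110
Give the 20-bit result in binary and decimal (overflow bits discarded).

Shift left by 2: drop the top 2 bit(s), append 2 zero(s) on the right.
  01101011011000101110  ->  discard [01], keep [101011011000101110], append 00
= 10101101100010111000

Answer: 10101101100010111000 (710840)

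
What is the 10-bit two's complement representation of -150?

1. Binary of +150:  0010010110
2. Invert bits:     1101101001
3. Add 1:           1101101010

Answer: 1101101010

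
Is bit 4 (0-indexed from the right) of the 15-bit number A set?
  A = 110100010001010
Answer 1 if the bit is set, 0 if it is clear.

Bit 4 is the 5th from the right.
  110100010001010
            ^
That bit is 0.

Answer: 0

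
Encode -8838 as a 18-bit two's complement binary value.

1. Binary of +8838:  000010001010000110
2. Invert bits:     111101110101111001
3. Add 1:           111101110101111010

Answer: 111101110101111010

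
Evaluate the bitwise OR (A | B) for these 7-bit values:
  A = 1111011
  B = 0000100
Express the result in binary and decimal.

Apply | to each column (1 where either bit is 1):
  1111011
| 0000100
---------
  1111111

Answer: 1111111 (127)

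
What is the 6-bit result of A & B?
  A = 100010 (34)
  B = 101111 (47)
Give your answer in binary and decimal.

Apply & to each column (1 only where both bits are 1):
  100010
& 101111
--------
  100010

Answer: 100010 (34)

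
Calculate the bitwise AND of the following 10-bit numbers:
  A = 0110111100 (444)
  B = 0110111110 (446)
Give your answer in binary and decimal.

Apply & to each column (1 only where both bits are 1):
  0110111100
& 0110111110
------------
  0110111100

Answer: 0110111100 (444)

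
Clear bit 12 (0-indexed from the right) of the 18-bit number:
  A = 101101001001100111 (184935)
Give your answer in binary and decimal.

Mask = ~(1 << 12) = 111110111111111111
Bit 12 of A is 1, so AND-ing with the mask clears it to 0.
  101101001001100111
& 111110111111111111
--------------------
  101100001001100111

Answer: 101100001001100111 (180839)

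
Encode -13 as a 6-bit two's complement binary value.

1. Binary of +13:  001101
2. Invert bits:     110010
3. Add 1:           110011

Answer: 110011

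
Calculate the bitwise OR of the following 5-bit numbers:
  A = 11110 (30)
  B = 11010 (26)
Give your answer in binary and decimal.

Apply | to each column (1 where either bit is 1):
  11110
| 11010
-------
  11110

Answer: 11110 (30)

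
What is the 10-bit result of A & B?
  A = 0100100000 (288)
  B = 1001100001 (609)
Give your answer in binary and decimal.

Apply & to each column (1 only where both bits are 1):
  0100100000
& 1001100001
------------
  0000100000

Answer: 0000100000 (32)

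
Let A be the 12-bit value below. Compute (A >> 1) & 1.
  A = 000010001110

Bit 1 is the 2nd from the right.
  000010001110
            ^
That bit is 1.

Answer: 1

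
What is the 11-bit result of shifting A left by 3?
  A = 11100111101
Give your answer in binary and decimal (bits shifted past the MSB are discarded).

Shift left by 3: drop the top 3 bit(s), append 3 zero(s) on the right.
  11100111101  ->  discard [111], keep [00111101], append 000
= 00111101000

Answer: 00111101000 (488)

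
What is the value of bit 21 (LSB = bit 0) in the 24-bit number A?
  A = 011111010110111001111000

Bit 21 is the 22nd from the right.
  011111010110111001111000
    ^
That bit is 1.

Answer: 1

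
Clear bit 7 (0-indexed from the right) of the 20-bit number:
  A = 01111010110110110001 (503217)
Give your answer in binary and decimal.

Mask = ~(1 << 7) = 11111111111101111111
Bit 7 of A is 1, so AND-ing with the mask clears it to 0.
  01111010110110110001
& 11111111111101111111
----------------------
  01111010110100110001

Answer: 01111010110100110001 (503089)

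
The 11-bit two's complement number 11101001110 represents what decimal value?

MSB is 1, so the value is negative. Find the magnitude:
1. Invert bits:  00010110001
2. Add 1:        00010110010  = 178
3. Apply sign:   -178

Answer: -178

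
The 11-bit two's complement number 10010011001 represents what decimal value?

MSB is 1, so the value is negative. Find the magnitude:
1. Invert bits:  01101100110
2. Add 1:        01101100111  = 871
3. Apply sign:   -871

Answer: -871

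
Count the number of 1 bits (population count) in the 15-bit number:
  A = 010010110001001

010010110001001
1-bits at positions (from bit 0 = LSB): 0, 3, 7, 8, 10, 13
Count = 6

Answer: 6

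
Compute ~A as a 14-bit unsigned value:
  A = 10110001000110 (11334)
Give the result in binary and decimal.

Flip each bit (0->1, 1->0):
  10110001000110
  01001110111001

Answer: 01001110111001 (5049)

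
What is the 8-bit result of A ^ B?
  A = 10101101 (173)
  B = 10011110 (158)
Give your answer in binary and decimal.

Apply ^ to each column (1 where bits differ):
  10101101
^ 10011110
----------
  00110011

Answer: 00110011 (51)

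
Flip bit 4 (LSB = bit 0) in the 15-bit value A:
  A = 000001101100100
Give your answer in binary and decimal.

Mask = 1 << 4 = 000000000010000
Bit 4 of A is 0; XOR with the mask flips it to 1.
  000001101100100
^ 000000000010000
-----------------
  000001101110100

Answer: 000001101110100 (884)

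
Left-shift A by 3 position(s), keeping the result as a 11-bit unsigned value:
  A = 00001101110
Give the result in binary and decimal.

Shift left by 3: drop the top 3 bit(s), append 3 zero(s) on the right.
  00001101110  ->  discard [000], keep [01101110], append 000
= 01101110000

Answer: 01101110000 (880)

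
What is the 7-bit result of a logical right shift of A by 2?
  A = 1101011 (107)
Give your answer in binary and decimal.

Logical shift right by 2: drop the bottom 2 bit(s), prepend 2 zero(s) on the left.
  1101011  ->  keep [11010], discard [11], prepend 00
= 0011010

Answer: 0011010 (26)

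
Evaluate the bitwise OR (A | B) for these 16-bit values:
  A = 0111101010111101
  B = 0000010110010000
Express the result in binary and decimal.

Apply | to each column (1 where either bit is 1):
  0111101010111101
| 0000010110010000
------------------
  0111111110111101

Answer: 0111111110111101 (32701)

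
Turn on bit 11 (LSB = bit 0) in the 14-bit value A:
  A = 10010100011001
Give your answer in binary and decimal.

Mask = 1 << 11 = 00100000000000
Bit 11 of A is 0, so OR-ing with the mask flips it to 1.
  10010100011001
| 00100000000000
----------------
  10110100011001

Answer: 10110100011001 (11545)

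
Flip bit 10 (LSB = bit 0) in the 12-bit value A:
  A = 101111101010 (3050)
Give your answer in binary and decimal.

Mask = 1 << 10 = 010000000000
Bit 10 of A is 0; XOR with the mask flips it to 1.
  101111101010
^ 010000000000
--------------
  111111101010

Answer: 111111101010 (4074)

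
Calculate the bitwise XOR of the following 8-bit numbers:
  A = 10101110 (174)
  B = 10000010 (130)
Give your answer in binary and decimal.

Apply ^ to each column (1 where bits differ):
  10101110
^ 10000010
----------
  00101100

Answer: 00101100 (44)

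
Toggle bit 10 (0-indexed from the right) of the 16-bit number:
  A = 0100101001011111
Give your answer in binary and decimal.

Mask = 1 << 10 = 0000010000000000
Bit 10 of A is 0; XOR with the mask flips it to 1.
  0100101001011111
^ 0000010000000000
------------------
  0100111001011111

Answer: 0100111001011111 (20063)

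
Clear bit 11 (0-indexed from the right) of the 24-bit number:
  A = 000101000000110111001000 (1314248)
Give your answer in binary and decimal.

Mask = ~(1 << 11) = 111111111111011111111111
Bit 11 of A is 1, so AND-ing with the mask clears it to 0.
  000101000000110111001000
& 111111111111011111111111
--------------------------
  000101000000010111001000

Answer: 000101000000010111001000 (1312200)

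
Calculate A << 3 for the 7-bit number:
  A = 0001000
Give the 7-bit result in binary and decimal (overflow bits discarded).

Shift left by 3: drop the top 3 bit(s), append 3 zero(s) on the right.
  0001000  ->  discard [000], keep [1000], append 000
= 1000000

Answer: 1000000 (64)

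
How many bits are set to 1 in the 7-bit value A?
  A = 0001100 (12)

0001100
1-bits at positions (from bit 0 = LSB): 2, 3
Count = 2

Answer: 2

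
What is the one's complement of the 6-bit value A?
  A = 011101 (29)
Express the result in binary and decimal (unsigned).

Flip each bit (0->1, 1->0):
  011101
  100010

Answer: 100010 (34)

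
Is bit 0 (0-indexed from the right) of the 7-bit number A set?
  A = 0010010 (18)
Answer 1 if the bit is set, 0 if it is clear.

Bit 0 is the 1st from the right.
  0010010
        ^
That bit is 0.

Answer: 0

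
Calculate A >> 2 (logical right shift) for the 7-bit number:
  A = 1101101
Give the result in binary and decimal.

Logical shift right by 2: drop the bottom 2 bit(s), prepend 2 zero(s) on the left.
  1101101  ->  keep [11011], discard [01], prepend 00
= 0011011

Answer: 0011011 (27)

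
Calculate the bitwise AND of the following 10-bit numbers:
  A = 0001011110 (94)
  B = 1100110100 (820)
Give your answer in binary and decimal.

Apply & to each column (1 only where both bits are 1):
  0001011110
& 1100110100
------------
  0000010100

Answer: 0000010100 (20)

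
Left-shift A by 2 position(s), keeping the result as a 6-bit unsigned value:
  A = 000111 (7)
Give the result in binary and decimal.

Shift left by 2: drop the top 2 bit(s), append 2 zero(s) on the right.
  000111  ->  discard [00], keep [0111], append 00
= 011100

Answer: 011100 (28)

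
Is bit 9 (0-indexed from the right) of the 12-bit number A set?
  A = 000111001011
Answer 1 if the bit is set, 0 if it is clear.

Bit 9 is the 10th from the right.
  000111001011
    ^
That bit is 0.

Answer: 0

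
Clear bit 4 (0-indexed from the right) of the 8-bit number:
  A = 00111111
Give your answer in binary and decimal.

Mask = ~(1 << 4) = 11101111
Bit 4 of A is 1, so AND-ing with the mask clears it to 0.
  00111111
& 11101111
----------
  00101111

Answer: 00101111 (47)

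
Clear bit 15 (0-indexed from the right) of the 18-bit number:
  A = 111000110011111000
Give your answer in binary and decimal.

Mask = ~(1 << 15) = 110111111111111111
Bit 15 of A is 1, so AND-ing with the mask clears it to 0.
  111000110011111000
& 110111111111111111
--------------------
  110000110011111000

Answer: 110000110011111000 (199928)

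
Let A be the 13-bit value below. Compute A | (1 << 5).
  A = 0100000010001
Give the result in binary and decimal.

Mask = 1 << 5 = 0000000100000
Bit 5 of A is 0, so OR-ing with the mask flips it to 1.
  0100000010001
| 0000000100000
---------------
  0100000110001

Answer: 0100000110001 (2097)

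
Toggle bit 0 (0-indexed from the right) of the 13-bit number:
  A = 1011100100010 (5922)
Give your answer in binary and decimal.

Mask = 1 << 0 = 0000000000001
Bit 0 of A is 0; XOR with the mask flips it to 1.
  1011100100010
^ 0000000000001
---------------
  1011100100011

Answer: 1011100100011 (5923)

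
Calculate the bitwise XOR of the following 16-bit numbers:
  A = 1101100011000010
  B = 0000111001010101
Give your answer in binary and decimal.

Apply ^ to each column (1 where bits differ):
  1101100011000010
^ 0000111001010101
------------------
  1101011010010111

Answer: 1101011010010111 (54935)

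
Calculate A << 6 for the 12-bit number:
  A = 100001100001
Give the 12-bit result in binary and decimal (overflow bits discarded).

Shift left by 6: drop the top 6 bit(s), append 6 zero(s) on the right.
  100001100001  ->  discard [100001], keep [100001], append 000000
= 100001000000

Answer: 100001000000 (2112)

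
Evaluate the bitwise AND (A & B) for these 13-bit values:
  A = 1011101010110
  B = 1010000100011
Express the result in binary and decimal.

Apply & to each column (1 only where both bits are 1):
  1011101010110
& 1010000100011
---------------
  1010000000010

Answer: 1010000000010 (5122)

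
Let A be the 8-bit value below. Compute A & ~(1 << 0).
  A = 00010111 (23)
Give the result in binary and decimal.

Mask = ~(1 << 0) = 11111110
Bit 0 of A is 1, so AND-ing with the mask clears it to 0.
  00010111
& 11111110
----------
  00010110

Answer: 00010110 (22)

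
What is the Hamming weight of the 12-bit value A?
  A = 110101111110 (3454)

110101111110
1-bits at positions (from bit 0 = LSB): 1, 2, 3, 4, 5, 6, 8, 10, 11
Count = 9

Answer: 9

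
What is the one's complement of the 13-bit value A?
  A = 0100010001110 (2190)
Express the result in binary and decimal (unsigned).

Flip each bit (0->1, 1->0):
  0100010001110
  1011101110001

Answer: 1011101110001 (6001)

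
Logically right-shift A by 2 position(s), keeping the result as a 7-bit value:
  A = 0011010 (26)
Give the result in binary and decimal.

Logical shift right by 2: drop the bottom 2 bit(s), prepend 2 zero(s) on the left.
  0011010  ->  keep [00110], discard [10], prepend 00
= 0000110

Answer: 0000110 (6)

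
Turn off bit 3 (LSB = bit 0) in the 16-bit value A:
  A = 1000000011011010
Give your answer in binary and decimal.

Mask = ~(1 << 3) = 1111111111110111
Bit 3 of A is 1, so AND-ing with the mask clears it to 0.
  1000000011011010
& 1111111111110111
------------------
  1000000011010010

Answer: 1000000011010010 (32978)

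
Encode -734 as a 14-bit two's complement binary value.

1. Binary of +734:  00001011011110
2. Invert bits:     11110100100001
3. Add 1:           11110100100010

Answer: 11110100100010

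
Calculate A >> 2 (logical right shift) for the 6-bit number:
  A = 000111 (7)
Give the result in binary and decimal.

Logical shift right by 2: drop the bottom 2 bit(s), prepend 2 zero(s) on the left.
  000111  ->  keep [0001], discard [11], prepend 00
= 000001

Answer: 000001 (1)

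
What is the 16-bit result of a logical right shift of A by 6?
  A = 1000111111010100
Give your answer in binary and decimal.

Logical shift right by 6: drop the bottom 6 bit(s), prepend 6 zero(s) on the left.
  1000111111010100  ->  keep [1000111111], discard [010100], prepend 000000
= 0000001000111111

Answer: 0000001000111111 (575)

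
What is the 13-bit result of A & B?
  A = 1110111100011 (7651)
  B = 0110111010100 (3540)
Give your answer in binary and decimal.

Apply & to each column (1 only where both bits are 1):
  1110111100011
& 0110111010100
---------------
  0110111000000

Answer: 0110111000000 (3520)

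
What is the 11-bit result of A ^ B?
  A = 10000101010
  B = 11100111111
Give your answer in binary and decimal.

Apply ^ to each column (1 where bits differ):
  10000101010
^ 11100111111
-------------
  01100010101

Answer: 01100010101 (789)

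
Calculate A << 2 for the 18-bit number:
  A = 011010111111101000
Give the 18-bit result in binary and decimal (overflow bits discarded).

Shift left by 2: drop the top 2 bit(s), append 2 zero(s) on the right.
  011010111111101000  ->  discard [01], keep [1010111111101000], append 00
= 101011111110100000

Answer: 101011111110100000 (180128)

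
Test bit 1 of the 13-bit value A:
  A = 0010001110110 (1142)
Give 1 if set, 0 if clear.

Bit 1 is the 2nd from the right.
  0010001110110
             ^
That bit is 1.

Answer: 1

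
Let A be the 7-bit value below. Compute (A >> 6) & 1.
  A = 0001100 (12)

Bit 6 is the 7th from the right.
  0001100
  ^
That bit is 0.

Answer: 0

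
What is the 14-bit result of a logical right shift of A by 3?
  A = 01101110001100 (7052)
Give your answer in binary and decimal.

Logical shift right by 3: drop the bottom 3 bit(s), prepend 3 zero(s) on the left.
  01101110001100  ->  keep [01101110001], discard [100], prepend 000
= 00001101110001

Answer: 00001101110001 (881)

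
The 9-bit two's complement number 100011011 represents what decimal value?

MSB is 1, so the value is negative. Find the magnitude:
1. Invert bits:  011100100
2. Add 1:        011100101  = 229
3. Apply sign:   -229

Answer: -229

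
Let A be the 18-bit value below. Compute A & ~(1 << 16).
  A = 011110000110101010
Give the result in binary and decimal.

Mask = ~(1 << 16) = 101111111111111111
Bit 16 of A is 1, so AND-ing with the mask clears it to 0.
  011110000110101010
& 101111111111111111
--------------------
  001110000110101010

Answer: 001110000110101010 (57770)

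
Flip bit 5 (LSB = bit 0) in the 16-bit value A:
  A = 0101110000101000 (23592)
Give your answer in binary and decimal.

Mask = 1 << 5 = 0000000000100000
Bit 5 of A is 1; XOR with the mask flips it to 0.
  0101110000101000
^ 0000000000100000
------------------
  0101110000001000

Answer: 0101110000001000 (23560)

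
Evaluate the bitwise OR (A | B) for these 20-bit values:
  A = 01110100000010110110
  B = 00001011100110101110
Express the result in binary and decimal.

Apply | to each column (1 where either bit is 1):
  01110100000010110110
| 00001011100110101110
----------------------
  01111111100110111110

Answer: 01111111100110111110 (522686)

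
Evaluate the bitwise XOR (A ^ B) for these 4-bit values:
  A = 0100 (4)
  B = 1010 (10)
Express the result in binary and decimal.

Apply ^ to each column (1 where bits differ):
  0100
^ 1010
------
  1110

Answer: 1110 (14)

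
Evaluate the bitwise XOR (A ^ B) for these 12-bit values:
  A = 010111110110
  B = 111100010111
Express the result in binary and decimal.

Apply ^ to each column (1 where bits differ):
  010111110110
^ 111100010111
--------------
  101011100001

Answer: 101011100001 (2785)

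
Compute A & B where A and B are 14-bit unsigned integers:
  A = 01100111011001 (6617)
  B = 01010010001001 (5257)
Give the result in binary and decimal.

Apply & to each column (1 only where both bits are 1):
  01100111011001
& 01010010001001
----------------
  01000010001001

Answer: 01000010001001 (4233)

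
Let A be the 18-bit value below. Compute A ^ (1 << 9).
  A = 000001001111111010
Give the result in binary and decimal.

Mask = 1 << 9 = 000000001000000000
Bit 9 of A is 1; XOR with the mask flips it to 0.
  000001001111111010
^ 000000001000000000
--------------------
  000001000111111010

Answer: 000001000111111010 (4602)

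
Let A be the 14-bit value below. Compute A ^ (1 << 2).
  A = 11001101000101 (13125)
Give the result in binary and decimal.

Mask = 1 << 2 = 00000000000100
Bit 2 of A is 1; XOR with the mask flips it to 0.
  11001101000101
^ 00000000000100
----------------
  11001101000001

Answer: 11001101000001 (13121)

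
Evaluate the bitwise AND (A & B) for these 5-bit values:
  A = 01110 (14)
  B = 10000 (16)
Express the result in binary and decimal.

Apply & to each column (1 only where both bits are 1):
  01110
& 10000
-------
  00000

Answer: 00000 (0)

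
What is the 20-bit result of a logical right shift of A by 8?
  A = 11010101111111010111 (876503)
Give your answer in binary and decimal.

Logical shift right by 8: drop the bottom 8 bit(s), prepend 8 zero(s) on the left.
  11010101111111010111  ->  keep [110101011111], discard [11010111], prepend 00000000
= 00000000110101011111

Answer: 00000000110101011111 (3423)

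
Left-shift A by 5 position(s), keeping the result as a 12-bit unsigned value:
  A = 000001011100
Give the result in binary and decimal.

Shift left by 5: drop the top 5 bit(s), append 5 zero(s) on the right.
  000001011100  ->  discard [00000], keep [1011100], append 00000
= 101110000000

Answer: 101110000000 (2944)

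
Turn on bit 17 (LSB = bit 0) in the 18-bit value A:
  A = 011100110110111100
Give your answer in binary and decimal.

Mask = 1 << 17 = 100000000000000000
Bit 17 of A is 0, so OR-ing with the mask flips it to 1.
  011100110110111100
| 100000000000000000
--------------------
  111100110110111100

Answer: 111100110110111100 (249276)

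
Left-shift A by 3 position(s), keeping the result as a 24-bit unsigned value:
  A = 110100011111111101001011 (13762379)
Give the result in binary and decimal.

Shift left by 3: drop the top 3 bit(s), append 3 zero(s) on the right.
  110100011111111101001011  ->  discard [110], keep [100011111111101001011], append 000
= 100011111111101001011000

Answer: 100011111111101001011000 (9435736)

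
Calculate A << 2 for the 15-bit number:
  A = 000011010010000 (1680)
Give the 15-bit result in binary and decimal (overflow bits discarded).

Shift left by 2: drop the top 2 bit(s), append 2 zero(s) on the right.
  000011010010000  ->  discard [00], keep [0011010010000], append 00
= 001101001000000

Answer: 001101001000000 (6720)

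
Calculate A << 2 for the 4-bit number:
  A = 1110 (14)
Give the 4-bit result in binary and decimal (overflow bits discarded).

Shift left by 2: drop the top 2 bit(s), append 2 zero(s) on the right.
  1110  ->  discard [11], keep [10], append 00
= 1000

Answer: 1000 (8)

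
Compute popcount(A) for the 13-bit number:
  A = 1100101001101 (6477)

1100101001101
1-bits at positions (from bit 0 = LSB): 0, 2, 3, 6, 8, 11, 12
Count = 7

Answer: 7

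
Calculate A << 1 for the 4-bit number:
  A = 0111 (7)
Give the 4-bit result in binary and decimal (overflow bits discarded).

Shift left by 1: drop the top 1 bit(s), append 1 zero(s) on the right.
  0111  ->  discard [0], keep [111], append 0
= 1110

Answer: 1110 (14)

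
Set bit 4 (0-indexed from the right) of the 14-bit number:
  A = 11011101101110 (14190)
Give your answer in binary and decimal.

Mask = 1 << 4 = 00000000010000
Bit 4 of A is 0, so OR-ing with the mask flips it to 1.
  11011101101110
| 00000000010000
----------------
  11011101111110

Answer: 11011101111110 (14206)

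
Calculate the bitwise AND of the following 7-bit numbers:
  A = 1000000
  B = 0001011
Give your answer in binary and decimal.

Apply & to each column (1 only where both bits are 1):
  1000000
& 0001011
---------
  0000000

Answer: 0000000 (0)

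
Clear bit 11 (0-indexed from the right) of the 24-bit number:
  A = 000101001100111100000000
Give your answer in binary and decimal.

Mask = ~(1 << 11) = 111111111111011111111111
Bit 11 of A is 1, so AND-ing with the mask clears it to 0.
  000101001100111100000000
& 111111111111011111111111
--------------------------
  000101001100011100000000

Answer: 000101001100011100000000 (1361664)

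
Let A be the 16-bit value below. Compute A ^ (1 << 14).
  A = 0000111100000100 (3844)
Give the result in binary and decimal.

Mask = 1 << 14 = 0100000000000000
Bit 14 of A is 0; XOR with the mask flips it to 1.
  0000111100000100
^ 0100000000000000
------------------
  0100111100000100

Answer: 0100111100000100 (20228)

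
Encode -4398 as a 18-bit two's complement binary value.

1. Binary of +4398:  000001000100101110
2. Invert bits:     111110111011010001
3. Add 1:           111110111011010010

Answer: 111110111011010010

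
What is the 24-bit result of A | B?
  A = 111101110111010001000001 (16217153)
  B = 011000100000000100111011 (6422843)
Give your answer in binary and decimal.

Apply | to each column (1 where either bit is 1):
  111101110111010001000001
| 011000100000000100111011
--------------------------
  111101110111010101111011

Answer: 111101110111010101111011 (16217467)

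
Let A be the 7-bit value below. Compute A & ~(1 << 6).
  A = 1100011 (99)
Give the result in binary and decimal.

Mask = ~(1 << 6) = 0111111
Bit 6 of A is 1, so AND-ing with the mask clears it to 0.
  1100011
& 0111111
---------
  0100011

Answer: 0100011 (35)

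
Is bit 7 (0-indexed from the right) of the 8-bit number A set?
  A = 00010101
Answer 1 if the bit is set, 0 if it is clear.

Bit 7 is the 8th from the right.
  00010101
  ^
That bit is 0.

Answer: 0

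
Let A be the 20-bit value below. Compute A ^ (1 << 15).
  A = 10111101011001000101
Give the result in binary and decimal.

Mask = 1 << 15 = 00001000000000000000
Bit 15 of A is 1; XOR with the mask flips it to 0.
  10111101011001000101
^ 00001000000000000000
----------------------
  10110101011001000101

Answer: 10110101011001000101 (742981)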